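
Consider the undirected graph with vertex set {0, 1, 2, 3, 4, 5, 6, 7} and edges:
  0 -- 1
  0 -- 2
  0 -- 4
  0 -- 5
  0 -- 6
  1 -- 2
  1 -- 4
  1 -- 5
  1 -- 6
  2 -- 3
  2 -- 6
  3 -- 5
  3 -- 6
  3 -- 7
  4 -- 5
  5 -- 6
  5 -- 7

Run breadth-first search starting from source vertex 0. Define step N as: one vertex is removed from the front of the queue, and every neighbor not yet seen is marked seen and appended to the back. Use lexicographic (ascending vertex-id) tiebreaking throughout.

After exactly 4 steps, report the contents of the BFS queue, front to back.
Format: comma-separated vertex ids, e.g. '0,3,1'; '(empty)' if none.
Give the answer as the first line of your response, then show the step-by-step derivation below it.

5,6,3

step 1: dequeue 0; queue=[1,2,4,5,6]; order=0
step 2: dequeue 1; queue=[2,4,5,6]; order=0,1
step 3: dequeue 2; queue=[4,5,6,3]; order=0,1,2
step 4: dequeue 4; queue=[5,6,3]; order=0,1,2,4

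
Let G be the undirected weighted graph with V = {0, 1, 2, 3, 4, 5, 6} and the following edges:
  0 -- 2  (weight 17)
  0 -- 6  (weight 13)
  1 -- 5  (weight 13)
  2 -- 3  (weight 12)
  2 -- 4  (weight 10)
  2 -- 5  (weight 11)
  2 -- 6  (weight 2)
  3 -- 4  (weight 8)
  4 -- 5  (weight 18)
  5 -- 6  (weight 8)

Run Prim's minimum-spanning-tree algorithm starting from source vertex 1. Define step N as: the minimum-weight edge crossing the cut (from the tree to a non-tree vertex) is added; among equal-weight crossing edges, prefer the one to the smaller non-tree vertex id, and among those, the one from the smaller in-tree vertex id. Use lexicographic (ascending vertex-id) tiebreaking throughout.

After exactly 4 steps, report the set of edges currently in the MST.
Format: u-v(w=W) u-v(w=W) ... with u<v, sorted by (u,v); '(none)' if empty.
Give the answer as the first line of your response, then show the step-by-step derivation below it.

1-5(w=13) 2-4(w=10) 2-6(w=2) 5-6(w=8)

step 1: add edge 1-5 (w=13); MST = {1-5(w=13)}
step 2: add edge 5-6 (w=8); MST = {1-5(w=13) 5-6(w=8)}
step 3: add edge 2-6 (w=2); MST = {1-5(w=13) 2-6(w=2) 5-6(w=8)}
step 4: add edge 2-4 (w=10); MST = {1-5(w=13) 2-4(w=10) 2-6(w=2) 5-6(w=8)}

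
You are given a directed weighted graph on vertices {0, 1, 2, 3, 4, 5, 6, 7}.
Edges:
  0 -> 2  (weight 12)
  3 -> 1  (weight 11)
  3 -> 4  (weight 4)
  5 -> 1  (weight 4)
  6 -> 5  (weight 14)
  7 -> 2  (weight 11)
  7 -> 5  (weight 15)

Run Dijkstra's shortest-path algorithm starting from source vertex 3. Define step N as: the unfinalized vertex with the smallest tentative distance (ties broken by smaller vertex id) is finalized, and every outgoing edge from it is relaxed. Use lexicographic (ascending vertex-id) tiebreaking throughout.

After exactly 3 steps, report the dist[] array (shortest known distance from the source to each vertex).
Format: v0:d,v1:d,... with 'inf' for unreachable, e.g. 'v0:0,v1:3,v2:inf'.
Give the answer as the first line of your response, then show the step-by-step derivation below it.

v0:inf,v1:11,v2:inf,v3:0,v4:4,v5:inf,v6:inf,v7:inf

step 1: dist = v0:inf,v1:11,v2:inf,v3:0,v4:4,v5:inf,v6:inf,v7:inf
step 2: dist = v0:inf,v1:11,v2:inf,v3:0,v4:4,v5:inf,v6:inf,v7:inf
step 3: dist = v0:inf,v1:11,v2:inf,v3:0,v4:4,v5:inf,v6:inf,v7:inf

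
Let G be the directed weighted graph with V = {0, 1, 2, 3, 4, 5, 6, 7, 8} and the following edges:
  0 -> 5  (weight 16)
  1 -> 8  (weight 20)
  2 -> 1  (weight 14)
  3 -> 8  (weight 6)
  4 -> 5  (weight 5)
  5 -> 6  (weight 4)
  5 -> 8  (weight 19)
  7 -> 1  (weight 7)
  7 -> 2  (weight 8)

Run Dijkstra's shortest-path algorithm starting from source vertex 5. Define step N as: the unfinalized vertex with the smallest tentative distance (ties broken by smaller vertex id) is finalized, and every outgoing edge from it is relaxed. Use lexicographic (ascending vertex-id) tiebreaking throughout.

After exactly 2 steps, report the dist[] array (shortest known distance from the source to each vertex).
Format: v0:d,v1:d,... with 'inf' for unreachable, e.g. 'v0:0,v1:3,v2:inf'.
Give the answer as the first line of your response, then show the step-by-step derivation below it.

v0:inf,v1:inf,v2:inf,v3:inf,v4:inf,v5:0,v6:4,v7:inf,v8:19

step 1: dist = v0:inf,v1:inf,v2:inf,v3:inf,v4:inf,v5:0,v6:4,v7:inf,v8:19
step 2: dist = v0:inf,v1:inf,v2:inf,v3:inf,v4:inf,v5:0,v6:4,v7:inf,v8:19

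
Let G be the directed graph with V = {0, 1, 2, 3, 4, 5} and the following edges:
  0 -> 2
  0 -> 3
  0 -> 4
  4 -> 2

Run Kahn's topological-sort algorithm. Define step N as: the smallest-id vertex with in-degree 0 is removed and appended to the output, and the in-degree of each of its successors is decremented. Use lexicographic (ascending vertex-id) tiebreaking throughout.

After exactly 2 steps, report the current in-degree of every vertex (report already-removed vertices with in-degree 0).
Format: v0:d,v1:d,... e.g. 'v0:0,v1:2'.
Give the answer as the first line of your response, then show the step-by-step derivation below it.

v0:0,v1:0,v2:1,v3:0,v4:0,v5:0

step 1: output 0; order=[0]; indeg=(0,0,1,0,0,0)
step 2: output 1; order=[0,1]; indeg=(0,0,1,0,0,0)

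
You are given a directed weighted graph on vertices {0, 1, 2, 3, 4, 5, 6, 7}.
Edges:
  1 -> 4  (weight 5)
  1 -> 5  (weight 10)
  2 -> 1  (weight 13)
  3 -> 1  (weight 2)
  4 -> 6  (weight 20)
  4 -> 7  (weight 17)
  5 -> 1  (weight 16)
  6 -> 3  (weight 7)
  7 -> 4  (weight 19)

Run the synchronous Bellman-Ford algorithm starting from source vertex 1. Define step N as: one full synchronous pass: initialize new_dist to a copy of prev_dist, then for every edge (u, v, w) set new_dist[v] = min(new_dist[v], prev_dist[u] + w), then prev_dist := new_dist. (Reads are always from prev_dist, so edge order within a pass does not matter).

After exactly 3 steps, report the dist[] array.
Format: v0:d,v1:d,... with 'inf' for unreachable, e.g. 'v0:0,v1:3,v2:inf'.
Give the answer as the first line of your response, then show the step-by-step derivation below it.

v0:inf,v1:0,v2:inf,v3:32,v4:5,v5:10,v6:25,v7:22

step 1: dist = v0:inf,v1:0,v2:inf,v3:inf,v4:5,v5:10,v6:inf,v7:inf
step 2: dist = v0:inf,v1:0,v2:inf,v3:inf,v4:5,v5:10,v6:25,v7:22
step 3: dist = v0:inf,v1:0,v2:inf,v3:32,v4:5,v5:10,v6:25,v7:22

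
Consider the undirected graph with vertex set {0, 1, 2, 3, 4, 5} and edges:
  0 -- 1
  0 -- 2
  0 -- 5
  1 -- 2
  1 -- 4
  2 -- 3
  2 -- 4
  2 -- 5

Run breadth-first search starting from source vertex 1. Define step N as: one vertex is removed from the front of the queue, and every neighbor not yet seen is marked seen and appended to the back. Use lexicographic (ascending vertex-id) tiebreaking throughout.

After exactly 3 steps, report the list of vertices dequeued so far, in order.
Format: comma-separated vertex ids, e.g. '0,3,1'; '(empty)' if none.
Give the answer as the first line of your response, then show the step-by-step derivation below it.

1,0,2

step 1: dequeue 1; queue=[0,2,4]; order=1
step 2: dequeue 0; queue=[2,4,5]; order=1,0
step 3: dequeue 2; queue=[4,5,3]; order=1,0,2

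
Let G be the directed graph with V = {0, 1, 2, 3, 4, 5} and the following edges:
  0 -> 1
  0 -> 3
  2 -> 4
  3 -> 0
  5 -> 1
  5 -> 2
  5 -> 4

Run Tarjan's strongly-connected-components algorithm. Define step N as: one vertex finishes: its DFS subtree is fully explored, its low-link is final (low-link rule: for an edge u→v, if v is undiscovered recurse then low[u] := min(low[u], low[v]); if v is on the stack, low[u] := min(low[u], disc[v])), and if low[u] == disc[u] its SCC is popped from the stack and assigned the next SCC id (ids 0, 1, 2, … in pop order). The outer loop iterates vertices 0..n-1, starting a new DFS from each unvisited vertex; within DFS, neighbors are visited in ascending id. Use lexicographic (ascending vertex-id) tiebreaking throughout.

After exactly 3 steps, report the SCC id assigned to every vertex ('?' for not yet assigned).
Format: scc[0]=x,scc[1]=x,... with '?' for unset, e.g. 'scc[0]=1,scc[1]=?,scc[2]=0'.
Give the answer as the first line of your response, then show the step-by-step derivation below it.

scc[0]=1,scc[1]=0,scc[2]=?,scc[3]=1,scc[4]=?,scc[5]=?

step 1: low=(low[0]=0,low[1]=1,low[2]=?,low[3]=?,low[4]=?,low[5]=?); scc=(scc[0]=?,scc[1]=0,scc[2]=?,scc[3]=?,scc[4]=?,scc[5]=?)
step 2: low=(low[0]=0,low[1]=1,low[2]=?,low[3]=0,low[4]=?,low[5]=?); scc=(scc[0]=?,scc[1]=0,scc[2]=?,scc[3]=?,scc[4]=?,scc[5]=?)
step 3: low=(low[0]=0,low[1]=1,low[2]=?,low[3]=0,low[4]=?,low[5]=?); scc=(scc[0]=1,scc[1]=0,scc[2]=?,scc[3]=1,scc[4]=?,scc[5]=?)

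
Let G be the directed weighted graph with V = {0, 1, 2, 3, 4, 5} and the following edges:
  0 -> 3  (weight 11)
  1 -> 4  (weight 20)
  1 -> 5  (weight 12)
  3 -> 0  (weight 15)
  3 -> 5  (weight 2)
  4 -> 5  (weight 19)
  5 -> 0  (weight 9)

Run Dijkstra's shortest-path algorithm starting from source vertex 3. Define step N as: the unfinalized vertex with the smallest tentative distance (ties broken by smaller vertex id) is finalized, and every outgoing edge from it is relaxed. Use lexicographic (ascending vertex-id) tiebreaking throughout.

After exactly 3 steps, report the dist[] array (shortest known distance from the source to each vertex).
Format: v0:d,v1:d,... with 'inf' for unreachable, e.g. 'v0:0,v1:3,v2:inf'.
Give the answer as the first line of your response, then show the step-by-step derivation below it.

v0:11,v1:inf,v2:inf,v3:0,v4:inf,v5:2

step 1: dist = v0:15,v1:inf,v2:inf,v3:0,v4:inf,v5:2
step 2: dist = v0:11,v1:inf,v2:inf,v3:0,v4:inf,v5:2
step 3: dist = v0:11,v1:inf,v2:inf,v3:0,v4:inf,v5:2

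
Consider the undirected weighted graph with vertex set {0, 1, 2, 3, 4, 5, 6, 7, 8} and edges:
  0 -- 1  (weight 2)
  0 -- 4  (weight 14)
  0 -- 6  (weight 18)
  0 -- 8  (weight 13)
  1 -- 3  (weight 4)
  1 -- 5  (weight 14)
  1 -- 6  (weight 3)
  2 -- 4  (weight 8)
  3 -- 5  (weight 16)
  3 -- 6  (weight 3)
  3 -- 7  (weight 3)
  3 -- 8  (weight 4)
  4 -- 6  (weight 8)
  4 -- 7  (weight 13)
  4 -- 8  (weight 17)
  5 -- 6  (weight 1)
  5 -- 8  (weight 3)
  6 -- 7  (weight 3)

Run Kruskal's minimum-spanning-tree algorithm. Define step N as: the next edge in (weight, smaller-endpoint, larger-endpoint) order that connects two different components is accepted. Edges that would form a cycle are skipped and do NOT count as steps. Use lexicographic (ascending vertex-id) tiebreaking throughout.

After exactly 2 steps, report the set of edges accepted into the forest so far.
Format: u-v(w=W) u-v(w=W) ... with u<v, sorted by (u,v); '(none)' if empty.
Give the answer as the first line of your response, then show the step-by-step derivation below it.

0-1(w=2) 5-6(w=1)

step 1: add edge 5-6 (w=1); MST = {5-6(w=1)}
step 2: add edge 0-1 (w=2); MST = {0-1(w=2) 5-6(w=1)}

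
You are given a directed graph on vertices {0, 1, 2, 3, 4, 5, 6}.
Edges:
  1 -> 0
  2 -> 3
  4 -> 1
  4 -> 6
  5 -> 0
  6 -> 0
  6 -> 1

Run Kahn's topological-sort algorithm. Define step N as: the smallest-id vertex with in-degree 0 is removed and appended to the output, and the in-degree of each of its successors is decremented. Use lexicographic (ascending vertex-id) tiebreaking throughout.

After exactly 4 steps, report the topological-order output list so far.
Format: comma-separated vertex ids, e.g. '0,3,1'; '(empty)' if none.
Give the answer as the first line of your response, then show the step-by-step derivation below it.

2,3,4,5

step 1: output 2; order=[2]; indeg=(3,2,0,0,0,0,1)
step 2: output 3; order=[2,3]; indeg=(3,2,0,0,0,0,1)
step 3: output 4; order=[2,3,4]; indeg=(3,1,0,0,0,0,0)
step 4: output 5; order=[2,3,4,5]; indeg=(2,1,0,0,0,0,0)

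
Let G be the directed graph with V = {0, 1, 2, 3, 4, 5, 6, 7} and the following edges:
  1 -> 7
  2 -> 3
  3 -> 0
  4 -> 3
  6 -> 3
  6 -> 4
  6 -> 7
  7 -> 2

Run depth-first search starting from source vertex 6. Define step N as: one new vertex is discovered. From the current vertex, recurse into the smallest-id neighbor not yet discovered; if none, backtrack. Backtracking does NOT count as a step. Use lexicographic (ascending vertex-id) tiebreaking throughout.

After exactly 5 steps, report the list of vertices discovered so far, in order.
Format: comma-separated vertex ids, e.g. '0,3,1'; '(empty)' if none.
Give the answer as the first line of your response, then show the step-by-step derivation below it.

6,3,0,4,7

step 1: discover 6; path=6; order=6
step 2: discover 3; path=6>3; order=6,3
step 3: discover 0; path=6>3>0; order=6,3,0
step 4: discover 4; path=6>4; order=6,3,0,4
step 5: discover 7; path=6>7; order=6,3,0,4,7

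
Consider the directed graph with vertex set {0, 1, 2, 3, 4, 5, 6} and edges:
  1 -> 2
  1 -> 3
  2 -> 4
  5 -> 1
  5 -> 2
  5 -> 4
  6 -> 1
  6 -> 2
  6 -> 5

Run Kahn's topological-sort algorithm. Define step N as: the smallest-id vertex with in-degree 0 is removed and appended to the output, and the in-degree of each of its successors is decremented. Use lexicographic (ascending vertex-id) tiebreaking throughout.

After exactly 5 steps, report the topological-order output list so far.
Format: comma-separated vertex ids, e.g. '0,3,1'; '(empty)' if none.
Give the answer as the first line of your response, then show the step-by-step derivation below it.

0,6,5,1,2

step 1: output 0; order=[0]; indeg=(0,2,3,1,2,1,0)
step 2: output 6; order=[0,6]; indeg=(0,1,2,1,2,0,0)
step 3: output 5; order=[0,6,5]; indeg=(0,0,1,1,1,0,0)
step 4: output 1; order=[0,6,5,1]; indeg=(0,0,0,0,1,0,0)
step 5: output 2; order=[0,6,5,1,2]; indeg=(0,0,0,0,0,0,0)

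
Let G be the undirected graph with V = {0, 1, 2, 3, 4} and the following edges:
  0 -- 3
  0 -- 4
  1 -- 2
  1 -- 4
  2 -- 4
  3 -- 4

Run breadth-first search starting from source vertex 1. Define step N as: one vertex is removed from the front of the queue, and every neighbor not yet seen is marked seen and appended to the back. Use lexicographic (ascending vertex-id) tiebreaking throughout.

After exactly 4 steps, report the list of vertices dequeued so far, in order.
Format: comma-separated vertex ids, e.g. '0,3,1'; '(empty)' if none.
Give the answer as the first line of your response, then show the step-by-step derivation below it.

1,2,4,0

step 1: dequeue 1; queue=[2,4]; order=1
step 2: dequeue 2; queue=[4]; order=1,2
step 3: dequeue 4; queue=[0,3]; order=1,2,4
step 4: dequeue 0; queue=[3]; order=1,2,4,0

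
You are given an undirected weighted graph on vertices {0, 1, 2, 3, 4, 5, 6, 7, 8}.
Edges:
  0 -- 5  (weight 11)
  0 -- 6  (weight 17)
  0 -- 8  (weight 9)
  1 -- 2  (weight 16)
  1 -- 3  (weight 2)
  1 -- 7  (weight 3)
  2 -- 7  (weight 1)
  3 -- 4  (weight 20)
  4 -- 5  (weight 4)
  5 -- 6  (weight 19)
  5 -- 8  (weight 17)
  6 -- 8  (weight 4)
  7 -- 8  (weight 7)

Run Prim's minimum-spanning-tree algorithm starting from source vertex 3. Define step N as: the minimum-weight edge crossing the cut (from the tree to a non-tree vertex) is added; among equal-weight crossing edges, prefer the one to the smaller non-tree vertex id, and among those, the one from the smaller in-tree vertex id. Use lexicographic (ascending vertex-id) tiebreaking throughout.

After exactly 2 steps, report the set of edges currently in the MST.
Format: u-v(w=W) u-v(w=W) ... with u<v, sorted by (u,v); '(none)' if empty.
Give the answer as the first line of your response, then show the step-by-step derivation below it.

1-3(w=2) 1-7(w=3)

step 1: add edge 1-3 (w=2); MST = {1-3(w=2)}
step 2: add edge 1-7 (w=3); MST = {1-3(w=2) 1-7(w=3)}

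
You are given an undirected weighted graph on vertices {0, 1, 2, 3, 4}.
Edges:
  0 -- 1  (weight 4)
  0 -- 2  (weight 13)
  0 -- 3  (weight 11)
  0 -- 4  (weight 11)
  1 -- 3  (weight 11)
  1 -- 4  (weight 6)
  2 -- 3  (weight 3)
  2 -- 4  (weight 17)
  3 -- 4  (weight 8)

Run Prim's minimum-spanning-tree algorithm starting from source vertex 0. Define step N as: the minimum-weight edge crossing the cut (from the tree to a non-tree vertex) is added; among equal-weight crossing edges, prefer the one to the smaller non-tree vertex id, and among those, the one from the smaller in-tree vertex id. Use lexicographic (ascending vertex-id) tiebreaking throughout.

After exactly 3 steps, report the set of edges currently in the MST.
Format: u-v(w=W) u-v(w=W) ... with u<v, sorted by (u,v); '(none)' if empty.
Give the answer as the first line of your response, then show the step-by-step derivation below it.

0-1(w=4) 1-4(w=6) 3-4(w=8)

step 1: add edge 0-1 (w=4); MST = {0-1(w=4)}
step 2: add edge 1-4 (w=6); MST = {0-1(w=4) 1-4(w=6)}
step 3: add edge 3-4 (w=8); MST = {0-1(w=4) 1-4(w=6) 3-4(w=8)}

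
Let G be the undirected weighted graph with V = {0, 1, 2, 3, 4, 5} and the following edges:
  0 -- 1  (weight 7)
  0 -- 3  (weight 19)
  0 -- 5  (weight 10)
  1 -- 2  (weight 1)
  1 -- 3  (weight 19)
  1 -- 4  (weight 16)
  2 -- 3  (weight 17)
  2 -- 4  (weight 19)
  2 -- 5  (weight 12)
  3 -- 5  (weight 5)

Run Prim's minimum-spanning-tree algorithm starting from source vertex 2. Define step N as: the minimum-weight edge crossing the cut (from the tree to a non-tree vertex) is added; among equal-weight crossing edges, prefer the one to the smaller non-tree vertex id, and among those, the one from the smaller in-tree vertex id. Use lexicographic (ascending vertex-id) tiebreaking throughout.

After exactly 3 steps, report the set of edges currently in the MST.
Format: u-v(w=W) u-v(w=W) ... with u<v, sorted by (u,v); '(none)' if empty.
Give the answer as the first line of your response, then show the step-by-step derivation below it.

0-1(w=7) 0-5(w=10) 1-2(w=1)

step 1: add edge 1-2 (w=1); MST = {1-2(w=1)}
step 2: add edge 0-1 (w=7); MST = {0-1(w=7) 1-2(w=1)}
step 3: add edge 0-5 (w=10); MST = {0-1(w=7) 0-5(w=10) 1-2(w=1)}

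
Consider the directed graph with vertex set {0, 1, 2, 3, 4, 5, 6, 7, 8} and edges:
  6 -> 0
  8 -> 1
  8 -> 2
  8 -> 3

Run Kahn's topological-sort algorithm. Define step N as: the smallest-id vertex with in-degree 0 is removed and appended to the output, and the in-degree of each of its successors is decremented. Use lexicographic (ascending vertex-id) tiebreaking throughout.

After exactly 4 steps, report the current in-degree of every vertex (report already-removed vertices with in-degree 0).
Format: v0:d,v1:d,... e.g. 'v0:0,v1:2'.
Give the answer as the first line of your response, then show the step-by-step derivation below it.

v0:0,v1:1,v2:1,v3:1,v4:0,v5:0,v6:0,v7:0,v8:0

step 1: output 4; order=[4]; indeg=(1,1,1,1,0,0,0,0,0)
step 2: output 5; order=[4,5]; indeg=(1,1,1,1,0,0,0,0,0)
step 3: output 6; order=[4,5,6]; indeg=(0,1,1,1,0,0,0,0,0)
step 4: output 0; order=[4,5,6,0]; indeg=(0,1,1,1,0,0,0,0,0)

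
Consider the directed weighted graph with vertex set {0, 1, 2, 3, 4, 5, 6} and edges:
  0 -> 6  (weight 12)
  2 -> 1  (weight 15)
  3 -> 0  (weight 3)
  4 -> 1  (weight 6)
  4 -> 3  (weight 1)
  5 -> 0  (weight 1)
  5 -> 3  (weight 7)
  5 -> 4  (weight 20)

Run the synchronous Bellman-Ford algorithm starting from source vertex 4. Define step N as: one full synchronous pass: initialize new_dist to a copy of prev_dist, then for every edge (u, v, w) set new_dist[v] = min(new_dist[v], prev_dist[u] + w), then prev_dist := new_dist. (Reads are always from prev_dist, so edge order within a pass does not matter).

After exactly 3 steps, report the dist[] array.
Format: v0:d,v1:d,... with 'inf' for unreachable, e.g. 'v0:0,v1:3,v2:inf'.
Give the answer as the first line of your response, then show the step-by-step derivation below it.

v0:4,v1:6,v2:inf,v3:1,v4:0,v5:inf,v6:16

step 1: dist = v0:inf,v1:6,v2:inf,v3:1,v4:0,v5:inf,v6:inf
step 2: dist = v0:4,v1:6,v2:inf,v3:1,v4:0,v5:inf,v6:inf
step 3: dist = v0:4,v1:6,v2:inf,v3:1,v4:0,v5:inf,v6:16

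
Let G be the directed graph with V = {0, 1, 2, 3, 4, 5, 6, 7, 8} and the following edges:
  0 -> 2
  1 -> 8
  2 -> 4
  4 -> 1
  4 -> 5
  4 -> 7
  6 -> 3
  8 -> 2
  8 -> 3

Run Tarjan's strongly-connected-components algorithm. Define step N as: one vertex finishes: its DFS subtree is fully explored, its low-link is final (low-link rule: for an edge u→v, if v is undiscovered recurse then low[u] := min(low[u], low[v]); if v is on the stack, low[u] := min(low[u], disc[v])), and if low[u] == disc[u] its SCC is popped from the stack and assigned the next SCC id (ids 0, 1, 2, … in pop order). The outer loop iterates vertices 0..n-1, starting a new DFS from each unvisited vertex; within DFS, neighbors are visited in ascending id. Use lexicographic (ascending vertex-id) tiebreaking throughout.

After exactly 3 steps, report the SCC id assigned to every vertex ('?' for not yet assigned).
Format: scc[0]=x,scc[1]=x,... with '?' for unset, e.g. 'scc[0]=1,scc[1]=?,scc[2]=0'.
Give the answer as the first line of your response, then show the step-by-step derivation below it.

scc[0]=?,scc[1]=?,scc[2]=?,scc[3]=0,scc[4]=?,scc[5]=?,scc[6]=?,scc[7]=?,scc[8]=?

step 1: low=(low[0]=0,low[1]=3,low[2]=1,low[3]=5,low[4]=2,low[5]=?,low[6]=?,low[7]=?,low[8]=1); scc=(scc[0]=?,scc[1]=?,scc[2]=?,scc[3]=0,scc[4]=?,scc[5]=?,scc[6]=?,scc[7]=?,scc[8]=?)
step 2: low=(low[0]=0,low[1]=3,low[2]=1,low[3]=5,low[4]=2,low[5]=?,low[6]=?,low[7]=?,low[8]=1); scc=(scc[0]=?,scc[1]=?,scc[2]=?,scc[3]=0,scc[4]=?,scc[5]=?,scc[6]=?,scc[7]=?,scc[8]=?)
step 3: low=(low[0]=0,low[1]=1,low[2]=1,low[3]=5,low[4]=2,low[5]=?,low[6]=?,low[7]=?,low[8]=1); scc=(scc[0]=?,scc[1]=?,scc[2]=?,scc[3]=0,scc[4]=?,scc[5]=?,scc[6]=?,scc[7]=?,scc[8]=?)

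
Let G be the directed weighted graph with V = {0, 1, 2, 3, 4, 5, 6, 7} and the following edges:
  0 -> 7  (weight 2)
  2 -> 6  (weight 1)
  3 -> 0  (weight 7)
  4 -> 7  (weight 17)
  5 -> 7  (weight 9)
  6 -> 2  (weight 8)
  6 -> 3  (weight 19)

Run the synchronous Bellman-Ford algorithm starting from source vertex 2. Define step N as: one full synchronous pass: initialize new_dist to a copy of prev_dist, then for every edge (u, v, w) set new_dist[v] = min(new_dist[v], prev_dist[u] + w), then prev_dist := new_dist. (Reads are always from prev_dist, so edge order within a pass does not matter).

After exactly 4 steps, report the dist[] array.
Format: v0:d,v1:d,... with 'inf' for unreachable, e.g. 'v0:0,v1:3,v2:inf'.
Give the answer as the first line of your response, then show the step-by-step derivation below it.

v0:27,v1:inf,v2:0,v3:20,v4:inf,v5:inf,v6:1,v7:29

step 1: dist = v0:inf,v1:inf,v2:0,v3:inf,v4:inf,v5:inf,v6:1,v7:inf
step 2: dist = v0:inf,v1:inf,v2:0,v3:20,v4:inf,v5:inf,v6:1,v7:inf
step 3: dist = v0:27,v1:inf,v2:0,v3:20,v4:inf,v5:inf,v6:1,v7:inf
step 4: dist = v0:27,v1:inf,v2:0,v3:20,v4:inf,v5:inf,v6:1,v7:29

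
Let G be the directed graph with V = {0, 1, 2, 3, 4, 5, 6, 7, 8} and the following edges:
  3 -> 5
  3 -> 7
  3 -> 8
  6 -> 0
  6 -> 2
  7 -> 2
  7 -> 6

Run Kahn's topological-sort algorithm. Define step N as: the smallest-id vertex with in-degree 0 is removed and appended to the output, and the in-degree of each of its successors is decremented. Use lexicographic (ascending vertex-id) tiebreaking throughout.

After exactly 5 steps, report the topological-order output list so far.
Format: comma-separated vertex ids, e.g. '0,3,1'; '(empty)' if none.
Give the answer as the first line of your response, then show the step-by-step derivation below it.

1,3,4,5,7

step 1: output 1; order=[1]; indeg=(1,0,2,0,0,1,1,1,1)
step 2: output 3; order=[1,3]; indeg=(1,0,2,0,0,0,1,0,0)
step 3: output 4; order=[1,3,4]; indeg=(1,0,2,0,0,0,1,0,0)
step 4: output 5; order=[1,3,4,5]; indeg=(1,0,2,0,0,0,1,0,0)
step 5: output 7; order=[1,3,4,5,7]; indeg=(1,0,1,0,0,0,0,0,0)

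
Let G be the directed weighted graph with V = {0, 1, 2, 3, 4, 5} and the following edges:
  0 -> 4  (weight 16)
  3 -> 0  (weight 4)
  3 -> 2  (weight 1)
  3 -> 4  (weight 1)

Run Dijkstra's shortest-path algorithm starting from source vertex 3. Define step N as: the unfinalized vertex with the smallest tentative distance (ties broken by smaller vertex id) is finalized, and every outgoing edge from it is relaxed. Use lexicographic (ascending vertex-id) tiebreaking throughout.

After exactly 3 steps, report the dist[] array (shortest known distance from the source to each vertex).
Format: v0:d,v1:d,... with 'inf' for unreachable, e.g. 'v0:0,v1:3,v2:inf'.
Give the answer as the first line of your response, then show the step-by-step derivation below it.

v0:4,v1:inf,v2:1,v3:0,v4:1,v5:inf

step 1: dist = v0:4,v1:inf,v2:1,v3:0,v4:1,v5:inf
step 2: dist = v0:4,v1:inf,v2:1,v3:0,v4:1,v5:inf
step 3: dist = v0:4,v1:inf,v2:1,v3:0,v4:1,v5:inf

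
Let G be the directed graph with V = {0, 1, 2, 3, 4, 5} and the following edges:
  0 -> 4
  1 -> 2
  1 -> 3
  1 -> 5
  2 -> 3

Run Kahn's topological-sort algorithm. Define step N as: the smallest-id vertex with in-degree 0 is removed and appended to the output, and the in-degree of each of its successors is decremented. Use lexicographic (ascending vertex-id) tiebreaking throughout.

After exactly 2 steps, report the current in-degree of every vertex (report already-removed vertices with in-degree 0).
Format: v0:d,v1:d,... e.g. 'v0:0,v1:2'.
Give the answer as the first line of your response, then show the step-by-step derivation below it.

v0:0,v1:0,v2:0,v3:1,v4:0,v5:0

step 1: output 0; order=[0]; indeg=(0,0,1,2,0,1)
step 2: output 1; order=[0,1]; indeg=(0,0,0,1,0,0)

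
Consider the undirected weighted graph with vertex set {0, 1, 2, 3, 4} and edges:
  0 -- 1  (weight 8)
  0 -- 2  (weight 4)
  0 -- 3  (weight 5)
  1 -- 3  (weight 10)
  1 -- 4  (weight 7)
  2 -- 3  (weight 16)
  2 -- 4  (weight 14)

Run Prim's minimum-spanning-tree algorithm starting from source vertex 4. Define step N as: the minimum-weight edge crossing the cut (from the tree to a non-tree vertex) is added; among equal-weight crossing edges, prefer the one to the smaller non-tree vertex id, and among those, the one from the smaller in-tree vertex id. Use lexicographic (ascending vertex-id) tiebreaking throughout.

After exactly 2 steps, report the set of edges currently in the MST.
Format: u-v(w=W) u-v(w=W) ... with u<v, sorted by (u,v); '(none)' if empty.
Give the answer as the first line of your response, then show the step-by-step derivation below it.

0-1(w=8) 1-4(w=7)

step 1: add edge 1-4 (w=7); MST = {1-4(w=7)}
step 2: add edge 0-1 (w=8); MST = {0-1(w=8) 1-4(w=7)}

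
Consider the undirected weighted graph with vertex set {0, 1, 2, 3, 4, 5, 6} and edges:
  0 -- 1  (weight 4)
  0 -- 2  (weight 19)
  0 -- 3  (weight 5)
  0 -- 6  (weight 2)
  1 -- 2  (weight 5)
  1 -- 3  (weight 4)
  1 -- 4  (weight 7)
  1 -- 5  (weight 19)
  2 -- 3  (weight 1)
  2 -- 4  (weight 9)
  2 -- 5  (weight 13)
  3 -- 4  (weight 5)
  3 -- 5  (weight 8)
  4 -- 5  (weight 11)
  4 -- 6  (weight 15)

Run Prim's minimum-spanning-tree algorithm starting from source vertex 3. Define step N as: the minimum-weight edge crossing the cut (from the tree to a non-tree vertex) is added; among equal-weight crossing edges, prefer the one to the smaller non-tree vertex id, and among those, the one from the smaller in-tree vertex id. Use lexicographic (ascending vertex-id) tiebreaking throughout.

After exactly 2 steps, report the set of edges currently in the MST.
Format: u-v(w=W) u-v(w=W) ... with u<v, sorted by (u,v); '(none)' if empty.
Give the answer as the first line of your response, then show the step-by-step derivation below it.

1-3(w=4) 2-3(w=1)

step 1: add edge 2-3 (w=1); MST = {2-3(w=1)}
step 2: add edge 1-3 (w=4); MST = {1-3(w=4) 2-3(w=1)}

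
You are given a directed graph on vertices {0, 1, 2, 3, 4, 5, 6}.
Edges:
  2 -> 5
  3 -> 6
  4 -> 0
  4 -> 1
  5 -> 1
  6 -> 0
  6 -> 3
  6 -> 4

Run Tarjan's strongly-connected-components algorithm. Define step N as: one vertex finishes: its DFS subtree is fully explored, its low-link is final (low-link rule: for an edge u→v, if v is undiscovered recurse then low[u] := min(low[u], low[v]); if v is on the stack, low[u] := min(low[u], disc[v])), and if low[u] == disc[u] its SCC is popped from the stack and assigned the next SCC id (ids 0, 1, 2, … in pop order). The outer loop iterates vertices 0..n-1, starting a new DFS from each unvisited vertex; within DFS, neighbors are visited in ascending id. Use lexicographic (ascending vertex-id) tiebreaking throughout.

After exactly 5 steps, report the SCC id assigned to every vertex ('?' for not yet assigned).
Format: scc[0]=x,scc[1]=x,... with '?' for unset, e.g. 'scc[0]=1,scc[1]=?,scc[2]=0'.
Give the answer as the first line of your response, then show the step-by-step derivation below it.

scc[0]=0,scc[1]=1,scc[2]=3,scc[3]=?,scc[4]=4,scc[5]=2,scc[6]=?

step 1: low=(low[0]=0,low[1]=?,low[2]=?,low[3]=?,low[4]=?,low[5]=?,low[6]=?); scc=(scc[0]=0,scc[1]=?,scc[2]=?,scc[3]=?,scc[4]=?,scc[5]=?,scc[6]=?)
step 2: low=(low[0]=0,low[1]=1,low[2]=?,low[3]=?,low[4]=?,low[5]=?,low[6]=?); scc=(scc[0]=0,scc[1]=1,scc[2]=?,scc[3]=?,scc[4]=?,scc[5]=?,scc[6]=?)
step 3: low=(low[0]=0,low[1]=1,low[2]=2,low[3]=?,low[4]=?,low[5]=3,low[6]=?); scc=(scc[0]=0,scc[1]=1,scc[2]=?,scc[3]=?,scc[4]=?,scc[5]=2,scc[6]=?)
step 4: low=(low[0]=0,low[1]=1,low[2]=2,low[3]=?,low[4]=?,low[5]=3,low[6]=?); scc=(scc[0]=0,scc[1]=1,scc[2]=3,scc[3]=?,scc[4]=?,scc[5]=2,scc[6]=?)
step 5: low=(low[0]=0,low[1]=1,low[2]=2,low[3]=4,low[4]=6,low[5]=3,low[6]=4); scc=(scc[0]=0,scc[1]=1,scc[2]=3,scc[3]=?,scc[4]=4,scc[5]=2,scc[6]=?)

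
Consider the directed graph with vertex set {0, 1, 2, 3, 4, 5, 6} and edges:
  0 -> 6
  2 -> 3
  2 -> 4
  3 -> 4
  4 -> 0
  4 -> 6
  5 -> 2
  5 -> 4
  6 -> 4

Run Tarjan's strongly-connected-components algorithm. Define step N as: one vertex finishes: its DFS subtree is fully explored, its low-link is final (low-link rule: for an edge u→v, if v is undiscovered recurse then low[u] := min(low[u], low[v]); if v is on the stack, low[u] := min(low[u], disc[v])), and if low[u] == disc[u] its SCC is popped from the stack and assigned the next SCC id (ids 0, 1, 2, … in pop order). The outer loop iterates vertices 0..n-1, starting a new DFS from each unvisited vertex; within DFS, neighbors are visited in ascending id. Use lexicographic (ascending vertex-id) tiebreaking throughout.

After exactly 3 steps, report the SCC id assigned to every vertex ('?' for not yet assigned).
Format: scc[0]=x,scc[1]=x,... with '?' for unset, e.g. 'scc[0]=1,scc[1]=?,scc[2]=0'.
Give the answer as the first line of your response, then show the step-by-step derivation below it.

scc[0]=0,scc[1]=?,scc[2]=?,scc[3]=?,scc[4]=0,scc[5]=?,scc[6]=0

step 1: low=(low[0]=0,low[1]=?,low[2]=?,low[3]=?,low[4]=0,low[5]=?,low[6]=1); scc=(scc[0]=?,scc[1]=?,scc[2]=?,scc[3]=?,scc[4]=?,scc[5]=?,scc[6]=?)
step 2: low=(low[0]=0,low[1]=?,low[2]=?,low[3]=?,low[4]=0,low[5]=?,low[6]=0); scc=(scc[0]=?,scc[1]=?,scc[2]=?,scc[3]=?,scc[4]=?,scc[5]=?,scc[6]=?)
step 3: low=(low[0]=0,low[1]=?,low[2]=?,low[3]=?,low[4]=0,low[5]=?,low[6]=0); scc=(scc[0]=0,scc[1]=?,scc[2]=?,scc[3]=?,scc[4]=0,scc[5]=?,scc[6]=0)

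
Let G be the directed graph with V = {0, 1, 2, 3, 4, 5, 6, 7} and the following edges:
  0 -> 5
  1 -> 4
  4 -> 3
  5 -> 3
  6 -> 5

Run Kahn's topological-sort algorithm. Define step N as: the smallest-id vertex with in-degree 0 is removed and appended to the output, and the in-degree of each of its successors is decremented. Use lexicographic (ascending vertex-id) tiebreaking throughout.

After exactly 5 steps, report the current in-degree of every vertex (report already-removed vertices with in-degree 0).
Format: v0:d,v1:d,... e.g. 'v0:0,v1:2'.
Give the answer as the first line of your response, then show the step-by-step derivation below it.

v0:0,v1:0,v2:0,v3:1,v4:0,v5:0,v6:0,v7:0

step 1: output 0; order=[0]; indeg=(0,0,0,2,1,1,0,0)
step 2: output 1; order=[0,1]; indeg=(0,0,0,2,0,1,0,0)
step 3: output 2; order=[0,1,2]; indeg=(0,0,0,2,0,1,0,0)
step 4: output 4; order=[0,1,2,4]; indeg=(0,0,0,1,0,1,0,0)
step 5: output 6; order=[0,1,2,4,6]; indeg=(0,0,0,1,0,0,0,0)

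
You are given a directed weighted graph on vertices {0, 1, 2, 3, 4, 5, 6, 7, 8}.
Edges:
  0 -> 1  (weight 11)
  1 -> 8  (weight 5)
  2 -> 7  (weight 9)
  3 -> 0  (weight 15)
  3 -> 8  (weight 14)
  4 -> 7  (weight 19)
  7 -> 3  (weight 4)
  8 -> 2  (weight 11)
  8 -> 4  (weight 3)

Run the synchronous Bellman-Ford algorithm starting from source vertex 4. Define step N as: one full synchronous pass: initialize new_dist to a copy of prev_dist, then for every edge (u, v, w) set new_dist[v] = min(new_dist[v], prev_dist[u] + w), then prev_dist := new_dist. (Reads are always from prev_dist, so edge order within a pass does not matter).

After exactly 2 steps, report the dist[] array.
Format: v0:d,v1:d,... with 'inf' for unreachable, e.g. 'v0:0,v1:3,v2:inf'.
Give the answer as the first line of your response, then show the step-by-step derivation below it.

v0:inf,v1:inf,v2:inf,v3:23,v4:0,v5:inf,v6:inf,v7:19,v8:inf

step 1: dist = v0:inf,v1:inf,v2:inf,v3:inf,v4:0,v5:inf,v6:inf,v7:19,v8:inf
step 2: dist = v0:inf,v1:inf,v2:inf,v3:23,v4:0,v5:inf,v6:inf,v7:19,v8:inf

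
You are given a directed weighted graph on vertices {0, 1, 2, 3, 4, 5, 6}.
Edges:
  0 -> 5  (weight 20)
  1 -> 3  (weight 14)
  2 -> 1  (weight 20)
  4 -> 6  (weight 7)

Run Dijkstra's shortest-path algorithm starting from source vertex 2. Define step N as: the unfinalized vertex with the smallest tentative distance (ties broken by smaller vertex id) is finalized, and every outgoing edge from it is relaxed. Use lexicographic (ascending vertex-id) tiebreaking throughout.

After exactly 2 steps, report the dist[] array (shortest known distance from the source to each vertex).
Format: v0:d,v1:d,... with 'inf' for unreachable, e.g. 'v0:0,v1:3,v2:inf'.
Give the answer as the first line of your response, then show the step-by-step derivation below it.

v0:inf,v1:20,v2:0,v3:34,v4:inf,v5:inf,v6:inf

step 1: dist = v0:inf,v1:20,v2:0,v3:inf,v4:inf,v5:inf,v6:inf
step 2: dist = v0:inf,v1:20,v2:0,v3:34,v4:inf,v5:inf,v6:inf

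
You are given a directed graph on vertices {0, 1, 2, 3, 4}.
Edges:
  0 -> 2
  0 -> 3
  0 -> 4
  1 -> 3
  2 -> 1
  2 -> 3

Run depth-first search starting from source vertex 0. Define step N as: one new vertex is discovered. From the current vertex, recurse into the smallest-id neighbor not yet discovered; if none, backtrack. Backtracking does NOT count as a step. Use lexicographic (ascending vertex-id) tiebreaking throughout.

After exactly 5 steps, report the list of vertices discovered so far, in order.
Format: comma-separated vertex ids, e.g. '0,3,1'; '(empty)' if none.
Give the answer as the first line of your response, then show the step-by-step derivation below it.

0,2,1,3,4

step 1: discover 0; path=0; order=0
step 2: discover 2; path=0>2; order=0,2
step 3: discover 1; path=0>2>1; order=0,2,1
step 4: discover 3; path=0>2>1>3; order=0,2,1,3
step 5: discover 4; path=0>4; order=0,2,1,3,4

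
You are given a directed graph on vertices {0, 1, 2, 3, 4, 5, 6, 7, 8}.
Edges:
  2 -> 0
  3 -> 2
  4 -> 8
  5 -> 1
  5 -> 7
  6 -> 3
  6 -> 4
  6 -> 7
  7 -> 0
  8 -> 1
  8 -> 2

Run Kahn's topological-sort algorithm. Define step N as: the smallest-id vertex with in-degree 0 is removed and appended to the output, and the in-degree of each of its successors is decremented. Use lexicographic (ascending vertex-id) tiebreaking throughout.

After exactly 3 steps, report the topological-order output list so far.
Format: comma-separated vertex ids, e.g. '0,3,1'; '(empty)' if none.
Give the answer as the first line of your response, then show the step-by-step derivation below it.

5,6,3

step 1: output 5; order=[5]; indeg=(2,1,2,1,1,0,0,1,1)
step 2: output 6; order=[5,6]; indeg=(2,1,2,0,0,0,0,0,1)
step 3: output 3; order=[5,6,3]; indeg=(2,1,1,0,0,0,0,0,1)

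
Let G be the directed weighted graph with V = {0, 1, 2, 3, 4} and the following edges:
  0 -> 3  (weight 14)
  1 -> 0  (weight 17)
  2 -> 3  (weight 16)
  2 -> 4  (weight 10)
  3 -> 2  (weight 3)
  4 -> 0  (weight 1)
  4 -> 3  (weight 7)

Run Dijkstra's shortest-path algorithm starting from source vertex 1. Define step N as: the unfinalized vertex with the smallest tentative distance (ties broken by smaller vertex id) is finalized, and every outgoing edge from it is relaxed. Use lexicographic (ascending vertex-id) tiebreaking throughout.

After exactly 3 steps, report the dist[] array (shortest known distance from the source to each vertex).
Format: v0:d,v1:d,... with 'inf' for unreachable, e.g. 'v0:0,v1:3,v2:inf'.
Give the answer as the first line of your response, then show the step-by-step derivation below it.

v0:17,v1:0,v2:34,v3:31,v4:inf

step 1: dist = v0:17,v1:0,v2:inf,v3:inf,v4:inf
step 2: dist = v0:17,v1:0,v2:inf,v3:31,v4:inf
step 3: dist = v0:17,v1:0,v2:34,v3:31,v4:inf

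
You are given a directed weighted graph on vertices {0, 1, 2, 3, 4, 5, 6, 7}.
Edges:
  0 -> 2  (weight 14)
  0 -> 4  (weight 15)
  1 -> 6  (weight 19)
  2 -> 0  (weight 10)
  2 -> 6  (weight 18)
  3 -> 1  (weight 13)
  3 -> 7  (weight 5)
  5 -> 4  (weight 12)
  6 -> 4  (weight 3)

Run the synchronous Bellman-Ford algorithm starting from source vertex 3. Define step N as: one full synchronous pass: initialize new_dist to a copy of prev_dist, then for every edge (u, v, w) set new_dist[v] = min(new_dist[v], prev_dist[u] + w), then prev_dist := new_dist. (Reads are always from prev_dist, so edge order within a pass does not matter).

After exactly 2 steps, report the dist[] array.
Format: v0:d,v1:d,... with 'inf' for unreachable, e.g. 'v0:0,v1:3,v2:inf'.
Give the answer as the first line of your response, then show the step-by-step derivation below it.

v0:inf,v1:13,v2:inf,v3:0,v4:inf,v5:inf,v6:32,v7:5

step 1: dist = v0:inf,v1:13,v2:inf,v3:0,v4:inf,v5:inf,v6:inf,v7:5
step 2: dist = v0:inf,v1:13,v2:inf,v3:0,v4:inf,v5:inf,v6:32,v7:5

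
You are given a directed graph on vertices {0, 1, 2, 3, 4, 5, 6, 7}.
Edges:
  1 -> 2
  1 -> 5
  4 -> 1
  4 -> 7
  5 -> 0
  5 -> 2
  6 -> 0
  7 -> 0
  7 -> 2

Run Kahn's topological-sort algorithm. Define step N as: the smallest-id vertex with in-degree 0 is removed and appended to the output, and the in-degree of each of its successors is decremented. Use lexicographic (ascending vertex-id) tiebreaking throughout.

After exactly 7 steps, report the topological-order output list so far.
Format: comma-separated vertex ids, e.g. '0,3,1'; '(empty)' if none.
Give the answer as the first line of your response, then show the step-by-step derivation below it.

3,4,1,5,6,7,0

step 1: output 3; order=[3]; indeg=(3,1,3,0,0,1,0,1)
step 2: output 4; order=[3,4]; indeg=(3,0,3,0,0,1,0,0)
step 3: output 1; order=[3,4,1]; indeg=(3,0,2,0,0,0,0,0)
step 4: output 5; order=[3,4,1,5]; indeg=(2,0,1,0,0,0,0,0)
step 5: output 6; order=[3,4,1,5,6]; indeg=(1,0,1,0,0,0,0,0)
step 6: output 7; order=[3,4,1,5,6,7]; indeg=(0,0,0,0,0,0,0,0)
step 7: output 0; order=[3,4,1,5,6,7,0]; indeg=(0,0,0,0,0,0,0,0)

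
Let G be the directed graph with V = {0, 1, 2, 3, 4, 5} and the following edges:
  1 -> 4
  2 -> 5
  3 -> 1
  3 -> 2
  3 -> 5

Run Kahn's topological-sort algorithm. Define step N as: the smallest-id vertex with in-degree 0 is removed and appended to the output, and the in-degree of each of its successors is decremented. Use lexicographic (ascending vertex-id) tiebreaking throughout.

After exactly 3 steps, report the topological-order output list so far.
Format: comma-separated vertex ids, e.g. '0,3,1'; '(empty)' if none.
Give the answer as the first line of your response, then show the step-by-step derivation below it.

0,3,1

step 1: output 0; order=[0]; indeg=(0,1,1,0,1,2)
step 2: output 3; order=[0,3]; indeg=(0,0,0,0,1,1)
step 3: output 1; order=[0,3,1]; indeg=(0,0,0,0,0,1)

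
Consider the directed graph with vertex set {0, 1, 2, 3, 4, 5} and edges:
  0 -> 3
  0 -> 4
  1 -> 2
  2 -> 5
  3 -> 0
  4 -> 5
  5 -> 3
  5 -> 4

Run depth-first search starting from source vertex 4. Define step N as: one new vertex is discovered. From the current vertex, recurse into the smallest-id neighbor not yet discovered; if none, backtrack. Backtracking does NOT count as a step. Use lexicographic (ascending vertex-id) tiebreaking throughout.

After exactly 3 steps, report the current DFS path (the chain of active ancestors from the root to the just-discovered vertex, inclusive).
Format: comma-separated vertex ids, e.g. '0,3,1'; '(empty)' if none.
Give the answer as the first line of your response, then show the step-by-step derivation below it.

4,5,3

step 1: discover 4; path=4; order=4
step 2: discover 5; path=4>5; order=4,5
step 3: discover 3; path=4>5>3; order=4,5,3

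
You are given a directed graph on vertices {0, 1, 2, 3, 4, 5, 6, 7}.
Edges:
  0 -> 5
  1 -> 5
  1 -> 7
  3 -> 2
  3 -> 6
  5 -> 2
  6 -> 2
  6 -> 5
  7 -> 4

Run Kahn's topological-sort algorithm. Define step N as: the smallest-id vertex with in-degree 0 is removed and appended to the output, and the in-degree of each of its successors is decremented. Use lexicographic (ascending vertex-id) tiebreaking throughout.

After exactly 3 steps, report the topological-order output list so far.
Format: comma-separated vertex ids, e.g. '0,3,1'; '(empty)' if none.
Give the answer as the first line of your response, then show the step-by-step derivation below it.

0,1,3

step 1: output 0; order=[0]; indeg=(0,0,3,0,1,2,1,1)
step 2: output 1; order=[0,1]; indeg=(0,0,3,0,1,1,1,0)
step 3: output 3; order=[0,1,3]; indeg=(0,0,2,0,1,1,0,0)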